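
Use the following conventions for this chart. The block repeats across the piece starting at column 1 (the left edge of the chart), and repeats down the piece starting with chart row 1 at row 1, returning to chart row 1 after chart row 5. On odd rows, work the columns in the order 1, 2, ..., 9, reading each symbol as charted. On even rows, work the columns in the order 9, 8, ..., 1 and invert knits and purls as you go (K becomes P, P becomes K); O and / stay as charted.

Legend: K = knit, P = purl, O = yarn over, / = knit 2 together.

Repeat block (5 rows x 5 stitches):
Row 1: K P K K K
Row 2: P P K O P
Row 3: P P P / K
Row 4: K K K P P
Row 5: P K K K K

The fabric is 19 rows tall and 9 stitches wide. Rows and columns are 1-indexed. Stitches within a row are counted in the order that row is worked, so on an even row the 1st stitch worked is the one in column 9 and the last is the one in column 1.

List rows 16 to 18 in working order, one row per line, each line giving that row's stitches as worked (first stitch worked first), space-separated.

== ROWS AS WORKED ==
P P K P P P P K P
P P K O P P P K O
/ K K K P / K K K

Derivation:
Row 16: chart row 1, WS - tiled (columns 1-9): K P K K K K P K K; work from column 9 back to 1 with K<->P swapped.
Row 17: chart row 2, RS - tile across columns 1-9 and work as-is.
Row 18: chart row 3, WS - tiled (columns 1-9): P P P / K P P P /; work from column 9 back to 1 with K<->P swapped.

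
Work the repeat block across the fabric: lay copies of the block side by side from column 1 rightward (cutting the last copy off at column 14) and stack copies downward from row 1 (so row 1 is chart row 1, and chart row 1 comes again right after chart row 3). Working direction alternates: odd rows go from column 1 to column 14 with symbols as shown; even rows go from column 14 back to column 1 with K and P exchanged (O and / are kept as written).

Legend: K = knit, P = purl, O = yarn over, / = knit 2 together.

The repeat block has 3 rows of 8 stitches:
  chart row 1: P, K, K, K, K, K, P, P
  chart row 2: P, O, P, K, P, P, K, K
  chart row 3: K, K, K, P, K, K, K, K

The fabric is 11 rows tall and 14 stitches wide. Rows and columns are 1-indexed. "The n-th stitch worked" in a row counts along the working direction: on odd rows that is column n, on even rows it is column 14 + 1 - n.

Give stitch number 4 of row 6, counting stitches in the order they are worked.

Stitch:
P

Derivation:
Row 6: (6-1) mod 3 = 2, so use chart row 3. Even row -> WS.
Chart row 3 tiled across columns 1-14: K K K P K K K K K K K P K K
WS: work from column 14 back to column 1 (reverse the tiled row), swapping K<->P (O and / unchanged).
Row 6 as worked: P P K P P P P P P P K P P P
The 4th stitch worked is P.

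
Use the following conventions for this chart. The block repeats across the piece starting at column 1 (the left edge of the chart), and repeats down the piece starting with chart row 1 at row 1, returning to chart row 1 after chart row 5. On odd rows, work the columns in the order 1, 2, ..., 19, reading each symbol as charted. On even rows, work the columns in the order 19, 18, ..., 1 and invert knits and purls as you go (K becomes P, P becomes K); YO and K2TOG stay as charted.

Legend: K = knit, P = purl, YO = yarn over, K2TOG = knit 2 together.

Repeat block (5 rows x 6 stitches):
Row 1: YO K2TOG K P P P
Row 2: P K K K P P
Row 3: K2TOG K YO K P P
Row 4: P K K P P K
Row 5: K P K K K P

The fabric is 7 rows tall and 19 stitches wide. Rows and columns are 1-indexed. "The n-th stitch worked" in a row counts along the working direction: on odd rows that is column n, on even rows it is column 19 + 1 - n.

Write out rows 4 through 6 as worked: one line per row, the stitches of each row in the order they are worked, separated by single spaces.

Result:
K P K K P P K P K K P P K P K K P P K
K P K K K P K P K K K P K P K K K P K
YO K K K P K2TOG YO K K K P K2TOG YO K K K P K2TOG YO

Derivation:
Row 4: chart row 4, WS - tiled (columns 1-19): P K K P P K P K K P P K P K K P P K P; work from column 19 back to 1 with K<->P swapped.
Row 5: chart row 5, RS - tile across columns 1-19 and work as-is.
Row 6: chart row 1, WS - tiled (columns 1-19): YO K2TOG K P P P YO K2TOG K P P P YO K2TOG K P P P YO; work from column 19 back to 1 with K<->P swapped.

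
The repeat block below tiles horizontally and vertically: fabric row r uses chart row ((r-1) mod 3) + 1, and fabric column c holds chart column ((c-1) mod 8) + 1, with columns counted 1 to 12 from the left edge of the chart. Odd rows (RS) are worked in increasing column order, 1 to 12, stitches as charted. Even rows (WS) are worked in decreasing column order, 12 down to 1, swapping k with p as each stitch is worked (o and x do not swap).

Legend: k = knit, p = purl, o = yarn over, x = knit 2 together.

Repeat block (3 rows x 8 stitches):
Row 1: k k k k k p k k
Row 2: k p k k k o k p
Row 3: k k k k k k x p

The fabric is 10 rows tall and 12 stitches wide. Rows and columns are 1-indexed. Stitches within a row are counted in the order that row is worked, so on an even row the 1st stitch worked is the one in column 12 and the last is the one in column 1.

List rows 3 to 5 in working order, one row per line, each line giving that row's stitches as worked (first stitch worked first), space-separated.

Rows as worked:
k k k k k k x p k k k k
p p p p p p k p p p p p
k p k k k o k p k p k k

Derivation:
Row 3: chart row 3, RS - tile across columns 1-12 and work as-is.
Row 4: chart row 1, WS - tiled (columns 1-12): k k k k k p k k k k k k; work from column 12 back to 1 with k<->p swapped.
Row 5: chart row 2, RS - tile across columns 1-12 and work as-is.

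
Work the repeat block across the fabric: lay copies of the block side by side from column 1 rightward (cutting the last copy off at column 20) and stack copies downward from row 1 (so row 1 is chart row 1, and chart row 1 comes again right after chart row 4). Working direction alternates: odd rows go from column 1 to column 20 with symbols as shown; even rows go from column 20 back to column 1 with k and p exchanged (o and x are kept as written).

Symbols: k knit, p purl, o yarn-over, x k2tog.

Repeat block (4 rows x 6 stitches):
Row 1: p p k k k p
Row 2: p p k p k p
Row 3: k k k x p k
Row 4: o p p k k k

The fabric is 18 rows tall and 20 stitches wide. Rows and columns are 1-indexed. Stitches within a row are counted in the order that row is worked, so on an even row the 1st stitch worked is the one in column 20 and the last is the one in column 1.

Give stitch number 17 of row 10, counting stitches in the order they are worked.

For row 10: chart row = ((10-1) mod 4) + 1 = 2; this is a WS (even) row.
Chart row 2 tiled across columns 1-20: p p k p k p p p k p k p p p k p k p p p
Wrong side: read the tiled row from column 20 down to 1 and exchange k with p (leave o, x).
Row 10 as worked: k k k p k p k k k p k p k k k p k p k k
Stitch 17 in working order -> k

Result:
k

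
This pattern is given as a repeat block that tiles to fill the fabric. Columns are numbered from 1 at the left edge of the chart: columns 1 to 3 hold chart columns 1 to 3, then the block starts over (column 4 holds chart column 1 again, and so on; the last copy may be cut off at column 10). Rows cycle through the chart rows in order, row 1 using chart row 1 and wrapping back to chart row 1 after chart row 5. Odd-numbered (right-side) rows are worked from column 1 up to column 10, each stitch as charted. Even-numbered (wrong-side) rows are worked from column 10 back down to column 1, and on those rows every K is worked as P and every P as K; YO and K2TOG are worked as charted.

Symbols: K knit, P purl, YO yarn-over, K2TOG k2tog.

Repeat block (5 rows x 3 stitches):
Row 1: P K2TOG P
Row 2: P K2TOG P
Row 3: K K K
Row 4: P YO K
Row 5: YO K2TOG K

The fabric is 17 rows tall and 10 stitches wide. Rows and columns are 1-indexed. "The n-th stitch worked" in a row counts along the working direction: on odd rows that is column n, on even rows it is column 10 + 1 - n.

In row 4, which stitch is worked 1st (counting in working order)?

Stitch:
K

Derivation:
Row 4 uses chart row ((4-1) mod 5)+1 = 4. Row 4 is even, so WS.
Chart row 4 tiled across columns 1-10: P YO K P YO K P YO K P
WS row: flip the tiled sequence (start at column 10) and apply K<->P; YO and K2TOG stay.
Row 4 as worked: K P YO K P YO K P YO K
Stitch 1 in working order -> K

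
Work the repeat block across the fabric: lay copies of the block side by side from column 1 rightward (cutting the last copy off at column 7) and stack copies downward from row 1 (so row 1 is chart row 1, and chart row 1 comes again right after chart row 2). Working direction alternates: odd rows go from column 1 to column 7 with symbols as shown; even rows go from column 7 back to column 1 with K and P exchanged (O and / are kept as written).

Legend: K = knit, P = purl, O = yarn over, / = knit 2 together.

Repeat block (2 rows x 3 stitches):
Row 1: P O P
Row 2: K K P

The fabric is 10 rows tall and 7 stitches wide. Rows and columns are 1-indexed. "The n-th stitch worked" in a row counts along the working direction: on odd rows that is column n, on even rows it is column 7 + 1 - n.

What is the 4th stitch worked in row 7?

Row 7: (7-1) mod 2 = 0, so use chart row 1. Odd row -> RS.
Chart row 1 tiled across columns 1-7: P O P P O P P
RS row: no reversal, no swap; stitch n worked = column n.
Counting 4 along the worked row gives P.

Result:
P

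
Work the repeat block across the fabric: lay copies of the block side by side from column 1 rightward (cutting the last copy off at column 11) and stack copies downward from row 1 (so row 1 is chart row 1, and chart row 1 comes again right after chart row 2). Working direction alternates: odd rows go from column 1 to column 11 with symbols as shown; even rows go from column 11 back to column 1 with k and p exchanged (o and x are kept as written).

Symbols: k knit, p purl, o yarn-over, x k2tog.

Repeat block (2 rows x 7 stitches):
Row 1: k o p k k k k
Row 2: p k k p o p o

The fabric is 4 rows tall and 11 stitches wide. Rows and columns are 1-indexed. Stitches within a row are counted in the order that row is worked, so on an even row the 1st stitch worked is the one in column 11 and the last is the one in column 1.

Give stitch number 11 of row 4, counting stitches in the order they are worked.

Stitch:
k

Derivation:
For row 4: chart row = ((4-1) mod 2) + 1 = 2; this is a WS (even) row.
Chart row 2 tiled across columns 1-11: p k k p o p o p k k p
WS: work from column 11 back to column 1 (reverse the tiled row), swapping k<->p (o and x unchanged).
Row 4 as worked: k p p k o k o k p p k
Counting 11 along the worked row gives k.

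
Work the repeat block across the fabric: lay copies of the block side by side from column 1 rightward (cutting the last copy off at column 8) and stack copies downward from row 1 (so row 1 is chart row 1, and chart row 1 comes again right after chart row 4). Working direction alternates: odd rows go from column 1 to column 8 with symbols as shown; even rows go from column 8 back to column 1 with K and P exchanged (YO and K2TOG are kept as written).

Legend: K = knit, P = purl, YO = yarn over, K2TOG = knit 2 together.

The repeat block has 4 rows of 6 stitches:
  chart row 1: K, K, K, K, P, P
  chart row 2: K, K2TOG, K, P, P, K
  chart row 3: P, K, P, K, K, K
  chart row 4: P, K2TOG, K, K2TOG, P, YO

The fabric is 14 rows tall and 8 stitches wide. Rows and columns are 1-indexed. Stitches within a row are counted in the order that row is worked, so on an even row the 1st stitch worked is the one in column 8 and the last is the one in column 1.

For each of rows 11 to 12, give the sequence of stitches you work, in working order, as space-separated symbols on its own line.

Row 11: chart row 3, RS - tile across columns 1-8 and work as-is.
Row 12: chart row 4, WS - tiled (columns 1-8): P K2TOG K K2TOG P YO P K2TOG; work from column 8 back to 1 with K<->P swapped.

Rows as worked:
P K P K K K P K
K2TOG K YO K K2TOG P K2TOG K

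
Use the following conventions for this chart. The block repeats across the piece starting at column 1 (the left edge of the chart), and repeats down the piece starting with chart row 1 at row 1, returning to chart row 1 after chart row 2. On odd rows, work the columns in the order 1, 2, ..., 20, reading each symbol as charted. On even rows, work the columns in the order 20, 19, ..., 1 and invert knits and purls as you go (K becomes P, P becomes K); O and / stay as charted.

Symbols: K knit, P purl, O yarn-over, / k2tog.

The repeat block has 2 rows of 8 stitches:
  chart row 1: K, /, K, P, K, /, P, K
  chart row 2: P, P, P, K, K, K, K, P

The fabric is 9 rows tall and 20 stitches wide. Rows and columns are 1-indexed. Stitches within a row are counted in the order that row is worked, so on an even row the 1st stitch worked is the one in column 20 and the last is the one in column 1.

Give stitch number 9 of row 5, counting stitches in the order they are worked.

For row 5: chart row = ((5-1) mod 2) + 1 = 1; this is a RS (odd) row.
Chart row 1 tiled across columns 1-20: K / K P K / P K K / K P K / P K K / K P
RS row: no reversal, no swap; stitch n worked = column n.
Counting 9 along the worked row gives K.

Stitch:
K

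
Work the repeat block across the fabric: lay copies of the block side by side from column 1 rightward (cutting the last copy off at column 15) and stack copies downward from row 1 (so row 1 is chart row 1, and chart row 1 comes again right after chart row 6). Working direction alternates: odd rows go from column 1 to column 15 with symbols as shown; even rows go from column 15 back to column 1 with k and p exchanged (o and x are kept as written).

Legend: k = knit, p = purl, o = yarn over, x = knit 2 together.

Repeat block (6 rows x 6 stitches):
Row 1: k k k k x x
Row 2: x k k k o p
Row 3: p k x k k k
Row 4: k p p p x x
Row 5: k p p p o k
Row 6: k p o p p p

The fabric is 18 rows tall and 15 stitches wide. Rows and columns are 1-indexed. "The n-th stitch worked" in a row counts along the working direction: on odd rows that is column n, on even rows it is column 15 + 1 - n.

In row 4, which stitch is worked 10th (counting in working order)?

For row 4: chart row = ((4-1) mod 6) + 1 = 4; this is a WS (even) row.
Chart row 4 tiled across columns 1-15: k p p p x x k p p p x x k p p
WS row: flip the tiled sequence (start at column 15) and apply k<->p; o and x stay.
Row 4 as worked: k k p x x k k k p x x k k k p
The 10th stitch worked is x.

== STITCH ==
x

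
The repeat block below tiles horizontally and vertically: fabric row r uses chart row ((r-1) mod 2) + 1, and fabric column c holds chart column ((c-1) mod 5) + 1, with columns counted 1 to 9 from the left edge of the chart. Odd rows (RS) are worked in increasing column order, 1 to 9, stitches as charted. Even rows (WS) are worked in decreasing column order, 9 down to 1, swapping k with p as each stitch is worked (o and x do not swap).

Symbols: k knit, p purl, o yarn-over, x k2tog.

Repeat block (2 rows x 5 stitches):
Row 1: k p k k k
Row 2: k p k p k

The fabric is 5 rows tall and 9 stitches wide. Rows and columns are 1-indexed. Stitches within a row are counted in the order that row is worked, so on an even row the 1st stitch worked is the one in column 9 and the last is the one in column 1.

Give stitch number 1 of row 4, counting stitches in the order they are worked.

Result:
k

Derivation:
For row 4: chart row = ((4-1) mod 2) + 1 = 2; this is a WS (even) row.
Chart row 2 tiled across columns 1-9: k p k p k k p k p
Wrong side: read the tiled row from column 9 down to 1 and exchange k with p (leave o, x).
Row 4 as worked: k p k p p k p k p
Counting 1 along the worked row gives k.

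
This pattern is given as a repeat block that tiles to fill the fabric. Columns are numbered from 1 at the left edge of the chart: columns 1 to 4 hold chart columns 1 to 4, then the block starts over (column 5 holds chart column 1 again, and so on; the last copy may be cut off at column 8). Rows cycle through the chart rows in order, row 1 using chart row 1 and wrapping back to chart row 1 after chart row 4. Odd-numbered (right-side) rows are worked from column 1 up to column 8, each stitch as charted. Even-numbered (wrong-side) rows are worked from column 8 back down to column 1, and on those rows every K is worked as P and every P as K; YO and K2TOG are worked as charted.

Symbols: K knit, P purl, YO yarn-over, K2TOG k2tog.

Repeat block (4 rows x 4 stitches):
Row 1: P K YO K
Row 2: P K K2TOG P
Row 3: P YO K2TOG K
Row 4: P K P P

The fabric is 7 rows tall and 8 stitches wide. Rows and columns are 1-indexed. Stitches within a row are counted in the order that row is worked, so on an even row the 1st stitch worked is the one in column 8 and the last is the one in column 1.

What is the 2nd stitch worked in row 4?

Row 4 uses chart row ((4-1) mod 4)+1 = 4. Row 4 is even, so WS.
Chart row 4 tiled across columns 1-8: P K P P P K P P
Wrong side: read the tiled row from column 8 down to 1 and exchange K with P (leave YO, K2TOG).
Row 4 as worked: K K P K K K P K
The 2nd stitch worked is K.

Stitch:
K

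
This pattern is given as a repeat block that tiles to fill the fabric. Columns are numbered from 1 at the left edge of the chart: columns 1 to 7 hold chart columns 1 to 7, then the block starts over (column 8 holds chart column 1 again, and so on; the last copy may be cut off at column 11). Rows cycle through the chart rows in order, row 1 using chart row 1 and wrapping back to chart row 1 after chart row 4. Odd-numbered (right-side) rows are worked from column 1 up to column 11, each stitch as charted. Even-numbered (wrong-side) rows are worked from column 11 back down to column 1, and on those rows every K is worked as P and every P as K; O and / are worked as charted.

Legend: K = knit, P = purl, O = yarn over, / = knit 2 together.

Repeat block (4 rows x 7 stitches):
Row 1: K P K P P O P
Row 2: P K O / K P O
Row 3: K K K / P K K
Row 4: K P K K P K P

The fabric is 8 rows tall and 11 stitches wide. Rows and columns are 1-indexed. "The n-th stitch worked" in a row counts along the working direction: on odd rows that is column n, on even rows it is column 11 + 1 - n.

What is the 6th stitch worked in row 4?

Result:
P

Derivation:
For row 4: chart row = ((4-1) mod 4) + 1 = 4; this is a WS (even) row.
Chart row 4 tiled across columns 1-11: K P K K P K P K P K K
Wrong side: read the tiled row from column 11 down to 1 and exchange K with P (leave O, /).
Row 4 as worked: P P K P K P K P P K P
Counting 6 along the worked row gives P.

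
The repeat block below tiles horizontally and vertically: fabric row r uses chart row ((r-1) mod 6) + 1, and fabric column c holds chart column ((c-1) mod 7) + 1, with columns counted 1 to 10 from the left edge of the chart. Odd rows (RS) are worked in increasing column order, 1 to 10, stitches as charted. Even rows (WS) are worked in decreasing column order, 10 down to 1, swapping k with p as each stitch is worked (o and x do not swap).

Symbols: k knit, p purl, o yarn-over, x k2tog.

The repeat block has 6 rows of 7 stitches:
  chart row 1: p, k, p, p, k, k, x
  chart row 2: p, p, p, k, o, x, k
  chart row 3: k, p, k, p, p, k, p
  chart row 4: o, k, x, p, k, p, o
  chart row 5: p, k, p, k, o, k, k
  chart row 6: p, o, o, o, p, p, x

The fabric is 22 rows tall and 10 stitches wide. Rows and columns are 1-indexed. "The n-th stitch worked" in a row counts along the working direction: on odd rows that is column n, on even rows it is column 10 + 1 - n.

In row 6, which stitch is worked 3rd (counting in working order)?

For row 6: chart row = ((6-1) mod 6) + 1 = 6; this is a WS (even) row.
Chart row 6 tiled across columns 1-10: p o o o p p x p o o
Wrong side: read the tiled row from column 10 down to 1 and exchange k with p (leave o, x).
Row 6 as worked: o o k x k k o o o k
The 3rd stitch worked is k.

Stitch:
k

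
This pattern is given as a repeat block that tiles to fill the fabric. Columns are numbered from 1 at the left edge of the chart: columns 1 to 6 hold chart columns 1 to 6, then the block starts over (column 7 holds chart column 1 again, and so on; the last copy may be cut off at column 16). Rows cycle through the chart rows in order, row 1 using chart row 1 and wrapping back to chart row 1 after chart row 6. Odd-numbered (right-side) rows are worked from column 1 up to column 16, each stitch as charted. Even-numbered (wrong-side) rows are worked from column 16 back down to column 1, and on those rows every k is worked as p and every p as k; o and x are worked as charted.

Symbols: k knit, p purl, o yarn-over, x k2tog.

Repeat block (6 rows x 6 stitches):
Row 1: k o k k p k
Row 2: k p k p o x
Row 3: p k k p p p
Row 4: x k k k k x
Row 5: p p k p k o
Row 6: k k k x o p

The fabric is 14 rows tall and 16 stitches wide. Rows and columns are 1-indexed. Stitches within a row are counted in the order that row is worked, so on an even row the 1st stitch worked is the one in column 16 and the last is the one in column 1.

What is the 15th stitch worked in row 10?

Row 10: (10-1) mod 6 = 3, so use chart row 4. Even row -> WS.
Chart row 4 tiled across columns 1-16: x k k k k x x k k k k x x k k k
WS row: flip the tiled sequence (start at column 16) and apply k<->p; o and x stay.
Row 10 as worked: p p p x x p p p p x x p p p p x
The 15th stitch worked is p.

Stitch:
p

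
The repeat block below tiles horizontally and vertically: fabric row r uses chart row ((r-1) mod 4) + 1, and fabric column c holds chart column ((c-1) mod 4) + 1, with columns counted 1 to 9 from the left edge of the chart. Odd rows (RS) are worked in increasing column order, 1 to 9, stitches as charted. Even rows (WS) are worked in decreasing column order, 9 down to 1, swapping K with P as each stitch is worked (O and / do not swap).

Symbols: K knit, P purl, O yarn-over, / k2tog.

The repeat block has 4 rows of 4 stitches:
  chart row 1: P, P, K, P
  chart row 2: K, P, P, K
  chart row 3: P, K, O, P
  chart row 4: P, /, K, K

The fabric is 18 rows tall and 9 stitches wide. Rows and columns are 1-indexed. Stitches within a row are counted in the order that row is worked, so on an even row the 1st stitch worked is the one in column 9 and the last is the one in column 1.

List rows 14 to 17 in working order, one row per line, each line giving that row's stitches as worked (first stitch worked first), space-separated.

Rows as worked:
P P K K P P K K P
P K O P P K O P P
K P P / K P P / K
P P K P P P K P P

Derivation:
Row 14: chart row 2, WS - tiled (columns 1-9): K P P K K P P K K; work from column 9 back to 1 with K<->P swapped.
Row 15: chart row 3, RS - tile across columns 1-9 and work as-is.
Row 16: chart row 4, WS - tiled (columns 1-9): P / K K P / K K P; work from column 9 back to 1 with K<->P swapped.
Row 17: chart row 1, RS - tile across columns 1-9 and work as-is.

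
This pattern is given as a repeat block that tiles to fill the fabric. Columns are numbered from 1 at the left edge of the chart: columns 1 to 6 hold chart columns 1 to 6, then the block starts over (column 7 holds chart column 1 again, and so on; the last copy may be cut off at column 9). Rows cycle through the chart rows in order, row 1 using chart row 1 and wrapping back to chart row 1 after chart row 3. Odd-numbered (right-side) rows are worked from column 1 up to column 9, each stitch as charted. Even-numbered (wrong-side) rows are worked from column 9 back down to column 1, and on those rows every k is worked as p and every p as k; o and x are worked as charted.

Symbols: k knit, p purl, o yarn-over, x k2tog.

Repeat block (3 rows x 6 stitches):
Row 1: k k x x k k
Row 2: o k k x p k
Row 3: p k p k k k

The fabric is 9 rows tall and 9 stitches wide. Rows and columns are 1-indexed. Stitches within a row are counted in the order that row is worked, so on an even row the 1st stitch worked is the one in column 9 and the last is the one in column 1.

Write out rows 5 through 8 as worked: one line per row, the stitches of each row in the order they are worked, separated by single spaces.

Row 5: chart row 2, RS - tile across columns 1-9 and work as-is.
Row 6: chart row 3, WS - tiled (columns 1-9): p k p k k k p k p; work from column 9 back to 1 with k<->p swapped.
Row 7: chart row 1, RS - tile across columns 1-9 and work as-is.
Row 8: chart row 2, WS - tiled (columns 1-9): o k k x p k o k k; work from column 9 back to 1 with k<->p swapped.

== ROWS AS WORKED ==
o k k x p k o k k
k p k p p p k p k
k k x x k k k k x
p p o p k x p p o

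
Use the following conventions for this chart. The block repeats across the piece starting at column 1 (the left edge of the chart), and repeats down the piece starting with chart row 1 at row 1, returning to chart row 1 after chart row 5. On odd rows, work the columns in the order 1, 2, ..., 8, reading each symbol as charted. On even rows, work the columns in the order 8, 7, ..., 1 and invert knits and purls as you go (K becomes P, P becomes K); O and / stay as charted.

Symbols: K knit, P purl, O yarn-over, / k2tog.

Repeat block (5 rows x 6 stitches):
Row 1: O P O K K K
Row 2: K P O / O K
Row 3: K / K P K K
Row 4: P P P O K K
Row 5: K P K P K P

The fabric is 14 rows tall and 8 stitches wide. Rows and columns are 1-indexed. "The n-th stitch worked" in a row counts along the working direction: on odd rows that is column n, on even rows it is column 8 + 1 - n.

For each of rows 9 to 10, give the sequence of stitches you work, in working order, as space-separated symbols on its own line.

Rows as worked:
P P P O K K P P
K P K P K P K P

Derivation:
Row 9: chart row 4, RS - tile across columns 1-8 and work as-is.
Row 10: chart row 5, WS - tiled (columns 1-8): K P K P K P K P; work from column 8 back to 1 with K<->P swapped.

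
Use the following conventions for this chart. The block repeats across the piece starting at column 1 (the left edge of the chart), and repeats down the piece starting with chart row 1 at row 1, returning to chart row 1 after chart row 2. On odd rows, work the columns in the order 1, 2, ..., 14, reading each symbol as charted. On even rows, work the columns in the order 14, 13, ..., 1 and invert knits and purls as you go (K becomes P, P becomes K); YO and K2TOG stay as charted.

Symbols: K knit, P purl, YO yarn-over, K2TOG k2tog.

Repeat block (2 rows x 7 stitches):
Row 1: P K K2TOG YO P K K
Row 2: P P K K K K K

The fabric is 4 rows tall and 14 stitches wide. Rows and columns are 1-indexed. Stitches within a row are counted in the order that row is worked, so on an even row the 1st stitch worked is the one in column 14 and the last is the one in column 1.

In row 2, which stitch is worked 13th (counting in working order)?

Stitch:
K

Derivation:
Row 2: (2-1) mod 2 = 1, so use chart row 2. Even row -> WS.
Chart row 2 tiled across columns 1-14: P P K K K K K P P K K K K K
Wrong side: read the tiled row from column 14 down to 1 and exchange K with P (leave YO, K2TOG).
Row 2 as worked: P P P P P K K P P P P P K K
The 13th stitch worked is K.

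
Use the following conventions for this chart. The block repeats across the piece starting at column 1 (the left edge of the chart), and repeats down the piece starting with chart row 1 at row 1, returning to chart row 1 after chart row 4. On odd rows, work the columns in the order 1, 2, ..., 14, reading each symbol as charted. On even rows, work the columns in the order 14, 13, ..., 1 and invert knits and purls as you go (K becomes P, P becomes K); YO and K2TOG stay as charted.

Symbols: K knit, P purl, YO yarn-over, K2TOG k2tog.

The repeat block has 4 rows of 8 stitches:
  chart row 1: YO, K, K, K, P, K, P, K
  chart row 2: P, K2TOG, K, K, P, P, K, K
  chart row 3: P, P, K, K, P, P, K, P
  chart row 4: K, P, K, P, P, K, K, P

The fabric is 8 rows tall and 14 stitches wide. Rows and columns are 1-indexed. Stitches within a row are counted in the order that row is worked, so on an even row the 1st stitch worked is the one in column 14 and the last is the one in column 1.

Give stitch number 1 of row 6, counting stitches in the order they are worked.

Stitch:
K

Derivation:
Row 6: (6-1) mod 4 = 1, so use chart row 2. Even row -> WS.
Chart row 2 tiled across columns 1-14: P K2TOG K K P P K K P K2TOG K K P P
Wrong side: read the tiled row from column 14 down to 1 and exchange K with P (leave YO, K2TOG).
Row 6 as worked: K K P P K2TOG K P P K K P P K2TOG K
Counting 1 along the worked row gives K.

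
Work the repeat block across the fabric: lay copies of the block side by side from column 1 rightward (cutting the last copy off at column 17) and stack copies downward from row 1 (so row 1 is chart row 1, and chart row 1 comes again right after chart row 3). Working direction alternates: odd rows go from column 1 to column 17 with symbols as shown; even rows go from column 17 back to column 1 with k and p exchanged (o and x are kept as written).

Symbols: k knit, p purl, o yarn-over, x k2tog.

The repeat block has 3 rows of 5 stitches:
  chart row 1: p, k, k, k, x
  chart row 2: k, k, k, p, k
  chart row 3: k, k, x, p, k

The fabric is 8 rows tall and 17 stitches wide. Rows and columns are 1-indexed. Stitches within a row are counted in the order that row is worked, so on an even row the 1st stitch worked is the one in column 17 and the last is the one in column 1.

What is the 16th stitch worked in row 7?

Result:
p

Derivation:
For row 7: chart row = ((7-1) mod 3) + 1 = 1; this is a RS (odd) row.
Chart row 1 tiled across columns 1-17: p k k k x p k k k x p k k k x p k
Right side: take the tiled row as-is (worked left to right from column 1).
The 16th stitch worked is p.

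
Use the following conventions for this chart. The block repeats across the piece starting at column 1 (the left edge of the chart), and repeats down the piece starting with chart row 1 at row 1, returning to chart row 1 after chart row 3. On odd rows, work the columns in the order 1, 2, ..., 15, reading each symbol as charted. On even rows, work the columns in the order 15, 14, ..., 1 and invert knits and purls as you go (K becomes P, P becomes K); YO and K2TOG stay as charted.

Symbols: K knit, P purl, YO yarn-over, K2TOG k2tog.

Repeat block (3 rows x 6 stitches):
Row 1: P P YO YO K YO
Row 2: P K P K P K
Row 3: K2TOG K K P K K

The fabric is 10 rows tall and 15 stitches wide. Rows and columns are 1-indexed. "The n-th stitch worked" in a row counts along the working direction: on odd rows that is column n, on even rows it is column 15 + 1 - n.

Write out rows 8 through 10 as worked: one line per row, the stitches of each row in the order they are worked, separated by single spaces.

Row 8: chart row 2, WS - tiled (columns 1-15): P K P K P K P K P K P K P K P; work from column 15 back to 1 with K<->P swapped.
Row 9: chart row 3, RS - tile across columns 1-15 and work as-is.
Row 10: chart row 1, WS - tiled (columns 1-15): P P YO YO K YO P P YO YO K YO P P YO; work from column 15 back to 1 with K<->P swapped.

== ROWS AS WORKED ==
K P K P K P K P K P K P K P K
K2TOG K K P K K K2TOG K K P K K K2TOG K K
YO K K YO P YO YO K K YO P YO YO K K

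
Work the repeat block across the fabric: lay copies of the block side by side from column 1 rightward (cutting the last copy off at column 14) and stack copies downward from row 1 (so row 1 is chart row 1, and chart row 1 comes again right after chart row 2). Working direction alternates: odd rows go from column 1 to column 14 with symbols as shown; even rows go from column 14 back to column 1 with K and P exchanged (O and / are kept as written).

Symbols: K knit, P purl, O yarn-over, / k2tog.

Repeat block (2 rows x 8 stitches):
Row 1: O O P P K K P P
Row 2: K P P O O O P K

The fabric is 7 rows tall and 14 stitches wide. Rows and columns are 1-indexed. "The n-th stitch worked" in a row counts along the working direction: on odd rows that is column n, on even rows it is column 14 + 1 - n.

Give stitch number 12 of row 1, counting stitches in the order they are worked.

Row 1 uses chart row ((1-1) mod 2)+1 = 1. Row 1 is odd, so RS.
Chart row 1 tiled across columns 1-14: O O P P K K P P O O P P K K
RS: work column 1 to column 14, symbols as charted — the tiled row is the row as worked.
The 12th stitch worked is P.

== STITCH ==
P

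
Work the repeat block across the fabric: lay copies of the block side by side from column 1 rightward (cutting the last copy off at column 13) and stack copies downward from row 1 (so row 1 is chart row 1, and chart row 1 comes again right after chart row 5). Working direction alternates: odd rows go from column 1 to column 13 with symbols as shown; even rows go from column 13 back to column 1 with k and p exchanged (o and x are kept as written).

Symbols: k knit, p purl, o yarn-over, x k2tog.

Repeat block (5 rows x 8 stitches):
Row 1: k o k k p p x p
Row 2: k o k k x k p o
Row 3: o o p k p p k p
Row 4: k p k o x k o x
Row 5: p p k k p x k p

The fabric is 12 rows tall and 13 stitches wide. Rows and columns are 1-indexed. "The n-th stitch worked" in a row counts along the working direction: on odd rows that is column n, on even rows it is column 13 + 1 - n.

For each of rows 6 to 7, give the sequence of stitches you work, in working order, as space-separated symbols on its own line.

Rows as worked:
k p p o p k x k k p p o p
k o k k x k p o k o k k x

Derivation:
Row 6: chart row 1, WS - tiled (columns 1-13): k o k k p p x p k o k k p; work from column 13 back to 1 with k<->p swapped.
Row 7: chart row 2, RS - tile across columns 1-13 and work as-is.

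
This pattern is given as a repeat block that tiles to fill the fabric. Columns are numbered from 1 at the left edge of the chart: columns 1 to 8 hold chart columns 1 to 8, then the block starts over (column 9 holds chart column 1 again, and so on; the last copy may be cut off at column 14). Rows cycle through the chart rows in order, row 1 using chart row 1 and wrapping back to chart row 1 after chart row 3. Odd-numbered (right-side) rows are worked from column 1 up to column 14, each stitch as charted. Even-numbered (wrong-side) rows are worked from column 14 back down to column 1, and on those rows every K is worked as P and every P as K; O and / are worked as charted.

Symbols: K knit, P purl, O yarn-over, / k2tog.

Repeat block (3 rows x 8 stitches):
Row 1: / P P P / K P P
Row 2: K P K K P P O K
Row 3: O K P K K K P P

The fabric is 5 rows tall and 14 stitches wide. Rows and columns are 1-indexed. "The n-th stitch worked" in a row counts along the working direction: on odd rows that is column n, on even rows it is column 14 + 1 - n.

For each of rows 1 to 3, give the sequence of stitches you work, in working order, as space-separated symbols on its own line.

Row 1: chart row 1, RS - tile across columns 1-14 and work as-is.
Row 2: chart row 2, WS - tiled (columns 1-14): K P K K P P O K K P K K P P; work from column 14 back to 1 with K<->P swapped.
Row 3: chart row 3, RS - tile across columns 1-14 and work as-is.

Result:
/ P P P / K P P / P P P / K
K K P P K P P O K K P P K P
O K P K K K P P O K P K K K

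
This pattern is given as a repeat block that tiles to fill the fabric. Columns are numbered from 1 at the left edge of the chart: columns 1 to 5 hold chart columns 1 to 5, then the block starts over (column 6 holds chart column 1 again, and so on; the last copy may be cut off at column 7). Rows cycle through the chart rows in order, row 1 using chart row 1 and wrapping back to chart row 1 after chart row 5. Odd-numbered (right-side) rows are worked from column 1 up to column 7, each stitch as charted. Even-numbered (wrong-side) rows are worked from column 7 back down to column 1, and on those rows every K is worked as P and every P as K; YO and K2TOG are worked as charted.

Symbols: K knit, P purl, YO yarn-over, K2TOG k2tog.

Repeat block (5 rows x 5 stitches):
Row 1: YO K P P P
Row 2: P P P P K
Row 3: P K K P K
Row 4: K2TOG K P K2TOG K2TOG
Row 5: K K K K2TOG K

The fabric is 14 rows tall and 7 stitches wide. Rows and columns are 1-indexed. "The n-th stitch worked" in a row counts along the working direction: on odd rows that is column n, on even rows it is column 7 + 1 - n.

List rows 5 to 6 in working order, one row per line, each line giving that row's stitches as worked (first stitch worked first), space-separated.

Row 5: chart row 5, RS - tile across columns 1-7 and work as-is.
Row 6: chart row 1, WS - tiled (columns 1-7): YO K P P P YO K; work from column 7 back to 1 with K<->P swapped.

Result:
K K K K2TOG K K K
P YO K K K P YO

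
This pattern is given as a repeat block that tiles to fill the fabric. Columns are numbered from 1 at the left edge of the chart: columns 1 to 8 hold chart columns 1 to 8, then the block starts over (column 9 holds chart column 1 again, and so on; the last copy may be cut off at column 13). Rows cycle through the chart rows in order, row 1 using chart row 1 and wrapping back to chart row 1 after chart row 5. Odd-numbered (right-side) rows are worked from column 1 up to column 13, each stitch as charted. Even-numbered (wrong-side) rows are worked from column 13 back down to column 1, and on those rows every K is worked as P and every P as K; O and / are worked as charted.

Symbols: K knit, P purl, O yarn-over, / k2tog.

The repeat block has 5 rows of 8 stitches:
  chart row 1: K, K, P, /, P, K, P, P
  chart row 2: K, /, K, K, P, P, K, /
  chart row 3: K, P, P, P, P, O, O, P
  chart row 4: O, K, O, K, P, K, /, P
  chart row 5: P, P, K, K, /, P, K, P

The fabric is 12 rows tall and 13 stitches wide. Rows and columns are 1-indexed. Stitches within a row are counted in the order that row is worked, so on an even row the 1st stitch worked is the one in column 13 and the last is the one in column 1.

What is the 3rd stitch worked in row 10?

Row 10: (10-1) mod 5 = 4, so use chart row 5. Even row -> WS.
Chart row 5 tiled across columns 1-13: P P K K / P K P P P K K /
WS: work from column 13 back to column 1 (reverse the tiled row), swapping K<->P (O and / unchanged).
Row 10 as worked: / P P K K K P K / P P K K
Stitch 3 in working order -> P

== STITCH ==
P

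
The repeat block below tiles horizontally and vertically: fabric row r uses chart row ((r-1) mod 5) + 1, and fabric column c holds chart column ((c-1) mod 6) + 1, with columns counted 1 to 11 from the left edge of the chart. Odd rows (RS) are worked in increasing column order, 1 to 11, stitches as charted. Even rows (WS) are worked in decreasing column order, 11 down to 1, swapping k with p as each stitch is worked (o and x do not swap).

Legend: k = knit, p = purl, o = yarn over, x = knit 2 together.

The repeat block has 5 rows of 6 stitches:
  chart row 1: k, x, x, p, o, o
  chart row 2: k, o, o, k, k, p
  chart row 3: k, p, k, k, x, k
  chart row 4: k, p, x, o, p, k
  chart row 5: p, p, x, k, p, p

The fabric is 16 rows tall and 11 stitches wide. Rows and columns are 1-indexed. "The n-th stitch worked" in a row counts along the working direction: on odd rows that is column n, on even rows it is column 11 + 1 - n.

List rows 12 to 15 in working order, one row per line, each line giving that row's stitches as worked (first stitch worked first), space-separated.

Row 12: chart row 2, WS - tiled (columns 1-11): k o o k k p k o o k k; work from column 11 back to 1 with k<->p swapped.
Row 13: chart row 3, RS - tile across columns 1-11 and work as-is.
Row 14: chart row 4, WS - tiled (columns 1-11): k p x o p k k p x o p; work from column 11 back to 1 with k<->p swapped.
Row 15: chart row 5, RS - tile across columns 1-11 and work as-is.

Rows as worked:
p p o o p k p p o o p
k p k k x k k p k k x
k o x k p p k o x k p
p p x k p p p p x k p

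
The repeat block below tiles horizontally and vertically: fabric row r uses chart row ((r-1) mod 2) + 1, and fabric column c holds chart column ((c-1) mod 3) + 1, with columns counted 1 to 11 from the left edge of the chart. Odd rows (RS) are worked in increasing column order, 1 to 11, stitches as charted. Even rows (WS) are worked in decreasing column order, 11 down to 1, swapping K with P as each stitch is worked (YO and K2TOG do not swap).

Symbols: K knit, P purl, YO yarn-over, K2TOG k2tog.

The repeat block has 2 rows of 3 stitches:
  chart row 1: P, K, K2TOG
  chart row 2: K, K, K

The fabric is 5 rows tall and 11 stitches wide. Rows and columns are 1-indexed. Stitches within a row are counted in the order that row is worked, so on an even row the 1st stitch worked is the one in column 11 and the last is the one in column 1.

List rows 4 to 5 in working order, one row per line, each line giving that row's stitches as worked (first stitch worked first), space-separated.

== ROWS AS WORKED ==
P P P P P P P P P P P
P K K2TOG P K K2TOG P K K2TOG P K

Derivation:
Row 4: chart row 2, WS - tiled (columns 1-11): K K K K K K K K K K K; work from column 11 back to 1 with K<->P swapped.
Row 5: chart row 1, RS - tile across columns 1-11 and work as-is.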